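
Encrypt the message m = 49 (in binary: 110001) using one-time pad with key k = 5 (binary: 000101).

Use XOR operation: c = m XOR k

Step 1: Write out the XOR operation bit by bit:
  Message: 110001
  Key:     000101
  XOR:     110100
Step 2: Convert to decimal: 110100 = 52.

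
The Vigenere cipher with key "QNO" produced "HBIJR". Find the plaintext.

Step 1: Extend key: QNOQN
Step 2: Decrypt each letter (c - k) mod 26:
  H(7) - Q(16) = (7-16) mod 26 = 17 = R
  B(1) - N(13) = (1-13) mod 26 = 14 = O
  I(8) - O(14) = (8-14) mod 26 = 20 = U
  J(9) - Q(16) = (9-16) mod 26 = 19 = T
  R(17) - N(13) = (17-13) mod 26 = 4 = E
Plaintext: ROUTE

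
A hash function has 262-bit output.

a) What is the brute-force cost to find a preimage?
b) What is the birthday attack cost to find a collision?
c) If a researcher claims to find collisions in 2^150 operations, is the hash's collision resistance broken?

Step 1: Preimage resistance requires brute-force of 2^262 operations.
Step 2: Collision resistance (birthday bound) = 2^(262/2) = 2^131.
Step 3: The claimed attack costs 2^150 operations.
Step 4: Since 2^150 >= 2^131, the claimed attack is no faster than the generic birthday attack, so this does not break collision resistance.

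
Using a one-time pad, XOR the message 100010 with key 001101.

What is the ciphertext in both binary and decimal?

Step 1: Write out the XOR operation bit by bit:
  Message: 100010
  Key:     001101
  XOR:     101111
Step 2: Convert to decimal: 101111 = 47.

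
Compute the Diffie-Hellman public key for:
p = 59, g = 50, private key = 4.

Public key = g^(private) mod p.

Step 1: A = g^a mod p = 50^4 mod 59.
  50^1 mod 59 = 50
  50^2 mod 59 = (50 * 50) mod 59 = 22
  50^3 mod 59 = (22 * 50) mod 59 = 38
  50^4 mod 59 = (38 * 50) mod 59 = 12
Result: A = 12.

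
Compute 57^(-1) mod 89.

Step 1: We need x such that 57 * x = 1 (mod 89).
Step 2: Using the extended Euclidean algorithm or trial:
  57 * 25 = 1425 = 16 * 89 + 1.
Step 3: Since 1425 mod 89 = 1, the inverse is x = 25.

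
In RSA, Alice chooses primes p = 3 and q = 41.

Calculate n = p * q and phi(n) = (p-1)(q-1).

Step 1: n = p * q = 3 * 41 = 123.
Step 2: phi(n) = (p-1)(q-1) = 2 * 40 = 80.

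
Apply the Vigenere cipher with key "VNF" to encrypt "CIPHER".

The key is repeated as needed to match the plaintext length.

Step 1: Repeat key to match plaintext length:
  Plaintext: CIPHER
  Key:       VNFVNF
Step 2: Encrypt each letter:
  C(2) + V(21) = (2+21) mod 26 = 23 = X
  I(8) + N(13) = (8+13) mod 26 = 21 = V
  P(15) + F(5) = (15+5) mod 26 = 20 = U
  H(7) + V(21) = (7+21) mod 26 = 2 = C
  E(4) + N(13) = (4+13) mod 26 = 17 = R
  R(17) + F(5) = (17+5) mod 26 = 22 = W
Ciphertext: XVUCRW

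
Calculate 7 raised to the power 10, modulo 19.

Step 1: Compute 7^10 mod 19 step by step, reducing modulo 19 at each step.
  7^1 mod 19 = 7
  7^2 mod 19 = (7 * 7) mod 19 = 11
  7^3 mod 19 = (11 * 7) mod 19 = 1
  7^4 mod 19 = (1 * 7) mod 19 = 7
  7^5 mod 19 = (7 * 7) mod 19 = 11
  7^6 mod 19 = (11 * 7) mod 19 = 1
  7^7 mod 19 = (1 * 7) mod 19 = 7
  7^8 mod 19 = (7 * 7) mod 19 = 11
  7^9 mod 19 = (11 * 7) mod 19 = 1
  7^10 mod 19 = (1 * 7) mod 19 = 7
Step 2: Result = 7.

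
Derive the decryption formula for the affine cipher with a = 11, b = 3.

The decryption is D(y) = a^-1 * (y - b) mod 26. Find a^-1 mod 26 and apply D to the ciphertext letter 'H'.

Step 1: Find a^-1, the modular inverse of 11 mod 26.
Step 2: We need 11 * a^-1 = 1 (mod 26).
Step 3: 11 * 19 = 209 = 8 * 26 + 1, so a^-1 = 19.
Step 4: D(y) = 19(y - 3) mod 26.
Step 5: Apply to 'H' (y = 7): D(7) = 19 * (7 - 3) mod 26 = 19 * 4 mod 26 = 24 -> 'Y'.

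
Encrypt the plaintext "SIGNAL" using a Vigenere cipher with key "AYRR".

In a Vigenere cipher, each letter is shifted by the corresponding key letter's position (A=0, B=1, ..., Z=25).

Step 1: Repeat key to match plaintext length:
  Plaintext: SIGNAL
  Key:       AYRRAY
Step 2: Encrypt each letter:
  S(18) + A(0) = (18+0) mod 26 = 18 = S
  I(8) + Y(24) = (8+24) mod 26 = 6 = G
  G(6) + R(17) = (6+17) mod 26 = 23 = X
  N(13) + R(17) = (13+17) mod 26 = 4 = E
  A(0) + A(0) = (0+0) mod 26 = 0 = A
  L(11) + Y(24) = (11+24) mod 26 = 9 = J
Ciphertext: SGXEAJ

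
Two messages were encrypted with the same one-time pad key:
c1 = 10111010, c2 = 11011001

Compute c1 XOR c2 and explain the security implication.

Step 1: c1 XOR c2 = (m1 XOR k) XOR (m2 XOR k).
Step 2: By XOR associativity/commutativity: = m1 XOR m2 XOR k XOR k = m1 XOR m2.
Step 3: 10111010 XOR 11011001 = 01100011 = 99.
Step 4: The key cancels out! An attacker learns m1 XOR m2 = 99, revealing the relationship between plaintexts.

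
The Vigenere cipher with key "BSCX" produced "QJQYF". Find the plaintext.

Step 1: Extend key: BSCXB
Step 2: Decrypt each letter (c - k) mod 26:
  Q(16) - B(1) = (16-1) mod 26 = 15 = P
  J(9) - S(18) = (9-18) mod 26 = 17 = R
  Q(16) - C(2) = (16-2) mod 26 = 14 = O
  Y(24) - X(23) = (24-23) mod 26 = 1 = B
  F(5) - B(1) = (5-1) mod 26 = 4 = E
Plaintext: PROBE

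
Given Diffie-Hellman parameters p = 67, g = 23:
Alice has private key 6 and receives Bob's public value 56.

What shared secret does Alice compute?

Step 1: s = B^a mod p = 56^6 mod 67.
  56^1 mod 67 = 56
  56^2 mod 67 = (56 * 56) mod 67 = 54
  56^3 mod 67 = (54 * 56) mod 67 = 9
  56^4 mod 67 = (9 * 56) mod 67 = 35
  56^5 mod 67 = (35 * 56) mod 67 = 17
  56^6 mod 67 = (17 * 56) mod 67 = 14
Result: shared secret = 14.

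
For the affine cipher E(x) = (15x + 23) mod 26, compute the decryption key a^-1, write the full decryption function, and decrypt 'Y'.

Step 1: Find a^-1, the modular inverse of 15 mod 26.
Step 2: We need 15 * a^-1 = 1 (mod 26).
Step 3: 15 * 7 = 105 = 4 * 26 + 1, so a^-1 = 7.
Step 4: D(y) = 7(y - 23) mod 26.
Step 5: Apply to 'Y' (y = 24): D(24) = 7 * (24 - 23) mod 26 = 7 * 1 mod 26 = 7 -> 'H'.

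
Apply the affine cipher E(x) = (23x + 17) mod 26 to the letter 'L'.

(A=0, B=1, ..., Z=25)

Step 1: Convert 'L' to number: x = 11.
Step 2: E(11) = (23 * 11 + 17) mod 26 = 270 mod 26 = 10.
Step 3: Convert 10 back to letter: K.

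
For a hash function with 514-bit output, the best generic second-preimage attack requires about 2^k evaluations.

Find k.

Step 1: The hash has a 514-bit output.
Step 2: Second-preimage resistance means: given a specific input x, it should be infeasible to find a different y with h(y) = h(x).
With a 514-bit output, a generic search for a second preimage costs about 2^514 evaluations (each trial matches the fixed target with probability 2^-514).
Step 3: Security level = 514 bits.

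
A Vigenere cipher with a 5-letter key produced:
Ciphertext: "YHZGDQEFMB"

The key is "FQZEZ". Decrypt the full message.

Step 1: Key 'FQZEZ' has length 5. Extended key: FQZEZFQZEZ
Step 2: Decrypt each position:
  Y(24) - F(5) = 19 = T
  H(7) - Q(16) = 17 = R
  Z(25) - Z(25) = 0 = A
  G(6) - E(4) = 2 = C
  D(3) - Z(25) = 4 = E
  Q(16) - F(5) = 11 = L
  E(4) - Q(16) = 14 = O
  F(5) - Z(25) = 6 = G
  M(12) - E(4) = 8 = I
  B(1) - Z(25) = 2 = C
Plaintext: TRACELOGIC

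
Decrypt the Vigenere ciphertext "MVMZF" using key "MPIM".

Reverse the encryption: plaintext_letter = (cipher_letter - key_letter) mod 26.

Step 1: Extend key: MPIMM
Step 2: Decrypt each letter (c - k) mod 26:
  M(12) - M(12) = (12-12) mod 26 = 0 = A
  V(21) - P(15) = (21-15) mod 26 = 6 = G
  M(12) - I(8) = (12-8) mod 26 = 4 = E
  Z(25) - M(12) = (25-12) mod 26 = 13 = N
  F(5) - M(12) = (5-12) mod 26 = 19 = T
Plaintext: AGENT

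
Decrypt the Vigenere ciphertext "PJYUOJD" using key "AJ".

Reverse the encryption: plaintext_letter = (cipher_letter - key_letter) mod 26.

Step 1: Extend key: AJAJAJA
Step 2: Decrypt each letter (c - k) mod 26:
  P(15) - A(0) = (15-0) mod 26 = 15 = P
  J(9) - J(9) = (9-9) mod 26 = 0 = A
  Y(24) - A(0) = (24-0) mod 26 = 24 = Y
  U(20) - J(9) = (20-9) mod 26 = 11 = L
  O(14) - A(0) = (14-0) mod 26 = 14 = O
  J(9) - J(9) = (9-9) mod 26 = 0 = A
  D(3) - A(0) = (3-0) mod 26 = 3 = D
Plaintext: PAYLOAD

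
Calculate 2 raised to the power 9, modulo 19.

Step 1: Compute 2^9 mod 19 step by step, reducing modulo 19 at each step.
  2^1 mod 19 = 2
  2^2 mod 19 = (2 * 2) mod 19 = 4
  2^3 mod 19 = (4 * 2) mod 19 = 8
  2^4 mod 19 = (8 * 2) mod 19 = 16
  2^5 mod 19 = (16 * 2) mod 19 = 13
  2^6 mod 19 = (13 * 2) mod 19 = 7
  2^7 mod 19 = (7 * 2) mod 19 = 14
  2^8 mod 19 = (14 * 2) mod 19 = 9
  2^9 mod 19 = (9 * 2) mod 19 = 18
Step 2: Result = 18.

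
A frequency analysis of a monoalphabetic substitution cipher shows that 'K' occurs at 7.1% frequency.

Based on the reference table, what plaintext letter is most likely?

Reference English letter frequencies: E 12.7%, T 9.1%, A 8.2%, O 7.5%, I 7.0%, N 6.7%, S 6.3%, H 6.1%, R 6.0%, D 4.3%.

Step 1: The observed frequency is 7.1%.
Step 2: Compare with English frequencies:
  E: 12.7% (difference: 5.6%)
  T: 9.1% (difference: 2.0%)
  A: 8.2% (difference: 1.1%)
  O: 7.5% (difference: 0.4%)
  I: 7.0% (difference: 0.1%) <-- closest
  N: 6.7% (difference: 0.4%)
  S: 6.3% (difference: 0.8%)
  H: 6.1% (difference: 1.0%)
  R: 6.0% (difference: 1.1%)
  D: 4.3% (difference: 2.8%)
Step 3: 'K' most likely represents 'I' (frequency 7.0%).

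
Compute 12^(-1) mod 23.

Step 1: We need x such that 12 * x = 1 (mod 23).
Step 2: Using the extended Euclidean algorithm or trial:
  12 * 2 = 24 = 1 * 23 + 1.
Step 3: Since 24 mod 23 = 1, the inverse is x = 2.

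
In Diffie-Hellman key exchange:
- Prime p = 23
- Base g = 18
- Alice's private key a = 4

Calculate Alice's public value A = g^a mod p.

Step 1: A = g^a mod p = 18^4 mod 23.
  18^1 mod 23 = 18
  18^2 mod 23 = (18 * 18) mod 23 = 2
  18^3 mod 23 = (2 * 18) mod 23 = 13
  18^4 mod 23 = (13 * 18) mod 23 = 4
Result: A = 4.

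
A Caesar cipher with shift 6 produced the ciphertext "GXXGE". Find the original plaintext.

Step 1: Reverse the shift by subtracting 6 from each letter position.
  G (position 6) -> position (6-6) mod 26 = 0 -> A
  X (position 23) -> position (23-6) mod 26 = 17 -> R
  X (position 23) -> position (23-6) mod 26 = 17 -> R
  G (position 6) -> position (6-6) mod 26 = 0 -> A
  E (position 4) -> position (4-6) mod 26 = 24 -> Y
Decrypted message: ARRAY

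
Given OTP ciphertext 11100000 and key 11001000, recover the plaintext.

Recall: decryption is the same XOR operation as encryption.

Step 1: XOR ciphertext with key:
  Ciphertext: 11100000
  Key:        11001000
  XOR:        00101000
Step 2: Plaintext = 00101000 = 40 in decimal.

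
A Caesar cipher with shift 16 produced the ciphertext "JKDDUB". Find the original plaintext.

Step 1: Reverse the shift by subtracting 16 from each letter position.
  J (position 9) -> position (9-16) mod 26 = 19 -> T
  K (position 10) -> position (10-16) mod 26 = 20 -> U
  D (position 3) -> position (3-16) mod 26 = 13 -> N
  D (position 3) -> position (3-16) mod 26 = 13 -> N
  U (position 20) -> position (20-16) mod 26 = 4 -> E
  B (position 1) -> position (1-16) mod 26 = 11 -> L
Decrypted message: TUNNEL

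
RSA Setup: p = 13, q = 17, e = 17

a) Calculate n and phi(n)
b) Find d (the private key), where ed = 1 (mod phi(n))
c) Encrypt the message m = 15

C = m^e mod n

Step 1: n = 13 * 17 = 221.
Step 2: phi(n) = (13-1)(17-1) = 12 * 16 = 192.
Step 3: Find d = 17^(-1) mod 192 = 113.
  Verify: 17 * 113 = 1921 = 1 (mod 192).
Step 4: C = 15^17 mod 221 = 32.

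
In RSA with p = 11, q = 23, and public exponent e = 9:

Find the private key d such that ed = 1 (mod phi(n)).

Step 1: n = 11 * 23 = 253.
Step 2: phi(n) = 10 * 22 = 220.
Step 3: Find d such that 9 * d = 1 (mod 220).
Step 4: d = 9^(-1) mod 220 = 49.
Verification: 9 * 49 = 441 = 2 * 220 + 1.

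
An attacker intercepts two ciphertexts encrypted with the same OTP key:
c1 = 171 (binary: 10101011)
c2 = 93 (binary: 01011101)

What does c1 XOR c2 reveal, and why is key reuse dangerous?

Step 1: c1 XOR c2 = (m1 XOR k) XOR (m2 XOR k).
Step 2: By XOR associativity/commutativity: = m1 XOR m2 XOR k XOR k = m1 XOR m2.
Step 3: 10101011 XOR 01011101 = 11110110 = 246.
Step 4: The key cancels out! An attacker learns m1 XOR m2 = 246, revealing the relationship between plaintexts.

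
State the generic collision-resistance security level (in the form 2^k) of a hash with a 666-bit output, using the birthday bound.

Step 1: The birthday paradox gives collision probability ~50% after sqrt(2^n) = 2^(n/2) hashes.
Step 2: For 666-bit output: 2^(666/2) = 2^333.
Step 3: Approximately 2^333 hash computations needed.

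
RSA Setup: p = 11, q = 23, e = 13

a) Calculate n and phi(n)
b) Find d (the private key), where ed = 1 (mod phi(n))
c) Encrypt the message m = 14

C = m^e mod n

Step 1: n = 11 * 23 = 253.
Step 2: phi(n) = (11-1)(23-1) = 10 * 22 = 220.
Step 3: Find d = 13^(-1) mod 220 = 17.
  Verify: 13 * 17 = 221 = 1 (mod 220).
Step 4: C = 14^13 mod 253 = 126.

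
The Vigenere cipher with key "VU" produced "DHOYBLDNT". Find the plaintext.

Step 1: Extend key: VUVUVUVUV
Step 2: Decrypt each letter (c - k) mod 26:
  D(3) - V(21) = (3-21) mod 26 = 8 = I
  H(7) - U(20) = (7-20) mod 26 = 13 = N
  O(14) - V(21) = (14-21) mod 26 = 19 = T
  Y(24) - U(20) = (24-20) mod 26 = 4 = E
  B(1) - V(21) = (1-21) mod 26 = 6 = G
  L(11) - U(20) = (11-20) mod 26 = 17 = R
  D(3) - V(21) = (3-21) mod 26 = 8 = I
  N(13) - U(20) = (13-20) mod 26 = 19 = T
  T(19) - V(21) = (19-21) mod 26 = 24 = Y
Plaintext: INTEGRITY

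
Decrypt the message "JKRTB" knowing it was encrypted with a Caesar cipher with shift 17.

Step 1: Reverse the shift by subtracting 17 from each letter position.
  J (position 9) -> position (9-17) mod 26 = 18 -> S
  K (position 10) -> position (10-17) mod 26 = 19 -> T
  R (position 17) -> position (17-17) mod 26 = 0 -> A
  T (position 19) -> position (19-17) mod 26 = 2 -> C
  B (position 1) -> position (1-17) mod 26 = 10 -> K
Decrypted message: STACK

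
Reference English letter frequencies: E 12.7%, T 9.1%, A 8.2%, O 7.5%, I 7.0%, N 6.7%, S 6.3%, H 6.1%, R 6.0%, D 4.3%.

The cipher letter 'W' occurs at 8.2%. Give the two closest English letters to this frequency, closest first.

Step 1: Observed frequency of 'W' is 8.2%.
Step 2: Compute distances to each reference frequency and sort:
  A (8.2%): difference = 0.0% <-- BEST
  O (7.5%): difference = 0.7% <-- RUNNER-UP
  T (9.1%): difference = 0.9%
  I (7.0%): difference = 1.2%
  N (6.7%): difference = 1.5%
Step 3: Most likely is 'A' (8.2%, diff 0.0%); second most likely is 'O' (7.5%, diff 0.7%).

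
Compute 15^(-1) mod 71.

Step 1: We need x such that 15 * x = 1 (mod 71).
Step 2: Using the extended Euclidean algorithm or trial:
  15 * 19 = 285 = 4 * 71 + 1.
Step 3: Since 285 mod 71 = 1, the inverse is x = 19.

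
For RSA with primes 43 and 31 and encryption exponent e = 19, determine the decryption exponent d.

Step 1: n = 43 * 31 = 1333.
Step 2: phi(n) = 42 * 30 = 1260.
Step 3: Find d such that 19 * d = 1 (mod 1260).
Step 4: d = 19^(-1) mod 1260 = 199.
Verification: 19 * 199 = 3781 = 3 * 1260 + 1.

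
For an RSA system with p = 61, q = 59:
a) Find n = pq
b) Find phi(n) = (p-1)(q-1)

Step 1: n = p * q = 61 * 59 = 3599.
Step 2: phi(n) = (p-1)(q-1) = 60 * 58 = 3480.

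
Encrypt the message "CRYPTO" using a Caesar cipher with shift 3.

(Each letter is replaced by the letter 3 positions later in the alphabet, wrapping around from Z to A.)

Step 1: For each letter, shift forward by 3 positions (mod 26).
  C (position 2) -> position (2+3) mod 26 = 5 -> F
  R (position 17) -> position (17+3) mod 26 = 20 -> U
  Y (position 24) -> position (24+3) mod 26 = 1 -> B
  P (position 15) -> position (15+3) mod 26 = 18 -> S
  T (position 19) -> position (19+3) mod 26 = 22 -> W
  O (position 14) -> position (14+3) mod 26 = 17 -> R
Result: FUBSWR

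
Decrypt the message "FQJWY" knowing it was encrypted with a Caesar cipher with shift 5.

Step 1: Reverse the shift by subtracting 5 from each letter position.
  F (position 5) -> position (5-5) mod 26 = 0 -> A
  Q (position 16) -> position (16-5) mod 26 = 11 -> L
  J (position 9) -> position (9-5) mod 26 = 4 -> E
  W (position 22) -> position (22-5) mod 26 = 17 -> R
  Y (position 24) -> position (24-5) mod 26 = 19 -> T
Decrypted message: ALERT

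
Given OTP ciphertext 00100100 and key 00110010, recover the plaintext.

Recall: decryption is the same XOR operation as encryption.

Step 1: XOR ciphertext with key:
  Ciphertext: 00100100
  Key:        00110010
  XOR:        00010110
Step 2: Plaintext = 00010110 = 22 in decimal.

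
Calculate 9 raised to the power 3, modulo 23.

Step 1: Compute 9^3 mod 23 step by step, reducing modulo 23 at each step.
  9^1 mod 23 = 9
  9^2 mod 23 = (9 * 9) mod 23 = 12
  9^3 mod 23 = (12 * 9) mod 23 = 16
Step 2: Result = 16.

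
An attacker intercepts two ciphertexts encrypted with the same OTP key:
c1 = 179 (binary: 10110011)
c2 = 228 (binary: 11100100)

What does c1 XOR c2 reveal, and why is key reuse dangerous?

Step 1: c1 XOR c2 = (m1 XOR k) XOR (m2 XOR k).
Step 2: By XOR associativity/commutativity: = m1 XOR m2 XOR k XOR k = m1 XOR m2.
Step 3: 10110011 XOR 11100100 = 01010111 = 87.
Step 4: The key cancels out! An attacker learns m1 XOR m2 = 87, revealing the relationship between plaintexts.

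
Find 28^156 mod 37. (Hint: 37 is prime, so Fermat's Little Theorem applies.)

Step 1: Since 37 is prime, by Fermat's Little Theorem: 28^36 = 1 (mod 37).
Step 2: Reduce exponent: 156 mod 36 = 12.
Step 3: So 28^156 = 28^12 (mod 37).
Step 4: 28^12 mod 37 = 26.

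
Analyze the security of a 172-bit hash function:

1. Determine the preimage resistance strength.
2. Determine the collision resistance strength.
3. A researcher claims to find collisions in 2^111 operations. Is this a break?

Step 1: Preimage resistance requires brute-force of 2^172 operations.
Step 2: Collision resistance (birthday bound) = 2^(172/2) = 2^86.
Step 3: The claimed attack costs 2^111 operations.
Step 4: Since 2^111 >= 2^86, the claimed attack is no faster than the generic birthday attack, so this does not break collision resistance.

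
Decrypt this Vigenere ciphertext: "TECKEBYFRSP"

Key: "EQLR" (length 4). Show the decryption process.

Step 1: Key 'EQLR' has length 4. Extended key: EQLREQLREQL
Step 2: Decrypt each position:
  T(19) - E(4) = 15 = P
  E(4) - Q(16) = 14 = O
  C(2) - L(11) = 17 = R
  K(10) - R(17) = 19 = T
  E(4) - E(4) = 0 = A
  B(1) - Q(16) = 11 = L
  Y(24) - L(11) = 13 = N
  F(5) - R(17) = 14 = O
  R(17) - E(4) = 13 = N
  S(18) - Q(16) = 2 = C
  P(15) - L(11) = 4 = E
Plaintext: PORTALNONCE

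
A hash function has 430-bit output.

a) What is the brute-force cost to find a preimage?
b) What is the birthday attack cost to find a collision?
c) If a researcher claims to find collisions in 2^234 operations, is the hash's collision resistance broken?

Step 1: Preimage resistance requires brute-force of 2^430 operations.
Step 2: Collision resistance (birthday bound) = 2^(430/2) = 2^215.
Step 3: The claimed attack costs 2^234 operations.
Step 4: Since 2^234 >= 2^215, the claimed attack is no faster than the generic birthday attack, so this does not break collision resistance.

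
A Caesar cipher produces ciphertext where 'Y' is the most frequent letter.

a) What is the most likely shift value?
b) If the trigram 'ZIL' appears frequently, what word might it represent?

Step 1: In English, 'E' is the most frequent letter (12.7%).
Step 2: The most frequent ciphertext letter is 'Y' (position 24).
Step 3: Shift = (24 - 4) mod 26 = 20.
Step 4: Decrypt 'ZIL' by shifting back 20:
  Z -> F
  I -> O
  L -> R
Step 5: 'ZIL' decrypts to 'FOR'.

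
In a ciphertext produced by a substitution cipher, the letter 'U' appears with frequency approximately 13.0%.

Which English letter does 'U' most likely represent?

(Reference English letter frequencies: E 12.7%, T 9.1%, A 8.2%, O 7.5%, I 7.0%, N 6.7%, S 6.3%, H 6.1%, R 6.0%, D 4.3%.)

Step 1: The observed frequency is 13.0%.
Step 2: Compare with English frequencies:
  E: 12.7% (difference: 0.3%) <-- closest
  T: 9.1% (difference: 3.9%)
  A: 8.2% (difference: 4.8%)
  O: 7.5% (difference: 5.5%)
  I: 7.0% (difference: 6.0%)
  N: 6.7% (difference: 6.3%)
  S: 6.3% (difference: 6.7%)
  H: 6.1% (difference: 6.9%)
  R: 6.0% (difference: 7.0%)
  D: 4.3% (difference: 8.7%)
Step 3: 'U' most likely represents 'E' (frequency 12.7%).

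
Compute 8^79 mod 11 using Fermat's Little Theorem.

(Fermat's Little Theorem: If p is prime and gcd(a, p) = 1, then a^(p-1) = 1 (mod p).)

Step 1: Since 11 is prime, by Fermat's Little Theorem: 8^10 = 1 (mod 11).
Step 2: Reduce exponent: 79 mod 10 = 9.
Step 3: So 8^79 = 8^9 (mod 11).
Step 4: 8^9 mod 11 = 7.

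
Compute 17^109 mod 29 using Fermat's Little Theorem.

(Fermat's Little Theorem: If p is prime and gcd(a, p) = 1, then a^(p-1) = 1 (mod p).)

Step 1: Since 29 is prime, by Fermat's Little Theorem: 17^28 = 1 (mod 29).
Step 2: Reduce exponent: 109 mod 28 = 25.
Step 3: So 17^109 = 17^25 (mod 29).
Step 4: 17^25 mod 29 = 17.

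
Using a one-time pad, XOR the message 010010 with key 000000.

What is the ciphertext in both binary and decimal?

Step 1: Write out the XOR operation bit by bit:
  Message: 010010
  Key:     000000
  XOR:     010010
Step 2: Convert to decimal: 010010 = 18.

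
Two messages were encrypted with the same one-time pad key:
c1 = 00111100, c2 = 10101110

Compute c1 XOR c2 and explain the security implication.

Step 1: c1 XOR c2 = (m1 XOR k) XOR (m2 XOR k).
Step 2: By XOR associativity/commutativity: = m1 XOR m2 XOR k XOR k = m1 XOR m2.
Step 3: 00111100 XOR 10101110 = 10010010 = 146.
Step 4: The key cancels out! An attacker learns m1 XOR m2 = 146, revealing the relationship between plaintexts.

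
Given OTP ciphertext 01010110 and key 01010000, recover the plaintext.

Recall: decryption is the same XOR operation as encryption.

Step 1: XOR ciphertext with key:
  Ciphertext: 01010110
  Key:        01010000
  XOR:        00000110
Step 2: Plaintext = 00000110 = 6 in decimal.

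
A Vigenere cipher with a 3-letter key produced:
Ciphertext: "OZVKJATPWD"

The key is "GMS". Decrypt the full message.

Step 1: Key 'GMS' has length 3. Extended key: GMSGMSGMSG
Step 2: Decrypt each position:
  O(14) - G(6) = 8 = I
  Z(25) - M(12) = 13 = N
  V(21) - S(18) = 3 = D
  K(10) - G(6) = 4 = E
  J(9) - M(12) = 23 = X
  A(0) - S(18) = 8 = I
  T(19) - G(6) = 13 = N
  P(15) - M(12) = 3 = D
  W(22) - S(18) = 4 = E
  D(3) - G(6) = 23 = X
Plaintext: INDEXINDEX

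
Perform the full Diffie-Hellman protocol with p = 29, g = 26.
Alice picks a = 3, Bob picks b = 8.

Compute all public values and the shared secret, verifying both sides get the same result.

Step 1: A = g^a mod p = 26^3 mod 29 = 2.
Step 2: B = g^b mod p = 26^8 mod 29 = 7.
Step 3: Alice computes s = B^a mod p = 7^3 mod 29 = 24.
Step 4: Bob computes s = A^b mod p = 2^8 mod 29 = 24.
Both sides agree: shared secret = 24.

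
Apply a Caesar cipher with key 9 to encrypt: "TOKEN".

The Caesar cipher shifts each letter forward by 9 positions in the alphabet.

Step 1: For each letter, shift forward by 9 positions (mod 26).
  T (position 19) -> position (19+9) mod 26 = 2 -> C
  O (position 14) -> position (14+9) mod 26 = 23 -> X
  K (position 10) -> position (10+9) mod 26 = 19 -> T
  E (position 4) -> position (4+9) mod 26 = 13 -> N
  N (position 13) -> position (13+9) mod 26 = 22 -> W
Result: CXTNW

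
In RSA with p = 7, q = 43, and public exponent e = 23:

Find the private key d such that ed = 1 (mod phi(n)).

Step 1: n = 7 * 43 = 301.
Step 2: phi(n) = 6 * 42 = 252.
Step 3: Find d such that 23 * d = 1 (mod 252).
Step 4: d = 23^(-1) mod 252 = 11.
Verification: 23 * 11 = 253 = 1 * 252 + 1.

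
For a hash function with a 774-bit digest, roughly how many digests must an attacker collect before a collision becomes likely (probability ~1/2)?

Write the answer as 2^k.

Step 1: The birthday paradox gives collision probability ~50% after sqrt(2^n) = 2^(n/2) hashes.
Step 2: For 774-bit output: 2^(774/2) = 2^387.
Step 3: Approximately 2^387 hash computations needed.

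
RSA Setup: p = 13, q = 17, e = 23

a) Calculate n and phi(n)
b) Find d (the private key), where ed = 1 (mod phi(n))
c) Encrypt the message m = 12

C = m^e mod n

Step 1: n = 13 * 17 = 221.
Step 2: phi(n) = (13-1)(17-1) = 12 * 16 = 192.
Step 3: Find d = 23^(-1) mod 192 = 167.
  Verify: 23 * 167 = 3841 = 1 (mod 192).
Step 4: C = 12^23 mod 221 = 194.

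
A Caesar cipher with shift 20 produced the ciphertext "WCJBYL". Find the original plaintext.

Step 1: Reverse the shift by subtracting 20 from each letter position.
  W (position 22) -> position (22-20) mod 26 = 2 -> C
  C (position 2) -> position (2-20) mod 26 = 8 -> I
  J (position 9) -> position (9-20) mod 26 = 15 -> P
  B (position 1) -> position (1-20) mod 26 = 7 -> H
  Y (position 24) -> position (24-20) mod 26 = 4 -> E
  L (position 11) -> position (11-20) mod 26 = 17 -> R
Decrypted message: CIPHER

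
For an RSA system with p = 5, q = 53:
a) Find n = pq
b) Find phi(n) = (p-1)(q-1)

Step 1: n = p * q = 5 * 53 = 265.
Step 2: phi(n) = (p-1)(q-1) = 4 * 52 = 208.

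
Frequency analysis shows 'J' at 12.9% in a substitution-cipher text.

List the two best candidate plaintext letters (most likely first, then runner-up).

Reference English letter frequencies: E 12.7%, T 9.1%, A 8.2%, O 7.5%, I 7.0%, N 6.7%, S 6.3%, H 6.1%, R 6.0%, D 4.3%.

Step 1: Observed frequency of 'J' is 12.9%.
Step 2: Compute distances to each reference frequency and sort:
  E (12.7%): difference = 0.2% <-- BEST
  T (9.1%): difference = 3.8% <-- RUNNER-UP
  A (8.2%): difference = 4.7%
  O (7.5%): difference = 5.4%
  I (7.0%): difference = 5.9%
Step 3: Most likely is 'E' (12.7%, diff 0.2%); second most likely is 'T' (9.1%, diff 3.8%).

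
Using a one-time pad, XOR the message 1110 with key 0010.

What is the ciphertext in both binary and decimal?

Step 1: Write out the XOR operation bit by bit:
  Message: 1110
  Key:     0010
  XOR:     1100
Step 2: Convert to decimal: 1100 = 12.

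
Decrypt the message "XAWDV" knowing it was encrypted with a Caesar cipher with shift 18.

Step 1: Reverse the shift by subtracting 18 from each letter position.
  X (position 23) -> position (23-18) mod 26 = 5 -> F
  A (position 0) -> position (0-18) mod 26 = 8 -> I
  W (position 22) -> position (22-18) mod 26 = 4 -> E
  D (position 3) -> position (3-18) mod 26 = 11 -> L
  V (position 21) -> position (21-18) mod 26 = 3 -> D
Decrypted message: FIELD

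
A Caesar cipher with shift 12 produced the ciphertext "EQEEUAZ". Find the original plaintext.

Step 1: Reverse the shift by subtracting 12 from each letter position.
  E (position 4) -> position (4-12) mod 26 = 18 -> S
  Q (position 16) -> position (16-12) mod 26 = 4 -> E
  E (position 4) -> position (4-12) mod 26 = 18 -> S
  E (position 4) -> position (4-12) mod 26 = 18 -> S
  U (position 20) -> position (20-12) mod 26 = 8 -> I
  A (position 0) -> position (0-12) mod 26 = 14 -> O
  Z (position 25) -> position (25-12) mod 26 = 13 -> N
Decrypted message: SESSION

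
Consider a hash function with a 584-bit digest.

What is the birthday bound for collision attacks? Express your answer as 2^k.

Step 1: The birthday paradox gives collision probability ~50% after sqrt(2^n) = 2^(n/2) hashes.
Step 2: For 584-bit output: 2^(584/2) = 2^292.
Step 3: Approximately 2^292 hash computations needed.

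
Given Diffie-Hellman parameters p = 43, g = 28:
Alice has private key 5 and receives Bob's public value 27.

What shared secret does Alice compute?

Step 1: s = B^a mod p = 27^5 mod 43.
  27^1 mod 43 = 27
  27^2 mod 43 = (27 * 27) mod 43 = 41
  27^3 mod 43 = (41 * 27) mod 43 = 32
  27^4 mod 43 = (32 * 27) mod 43 = 4
  27^5 mod 43 = (4 * 27) mod 43 = 22
Result: shared secret = 22.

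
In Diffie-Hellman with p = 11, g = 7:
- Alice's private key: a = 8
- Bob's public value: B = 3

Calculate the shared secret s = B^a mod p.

Step 1: s = B^a mod p = 3^8 mod 11.
  3^1 mod 11 = 3
  3^2 mod 11 = (3 * 3) mod 11 = 9
  3^3 mod 11 = (9 * 3) mod 11 = 5
  3^4 mod 11 = (5 * 3) mod 11 = 4
  3^5 mod 11 = (4 * 3) mod 11 = 1
  3^6 mod 11 = (1 * 3) mod 11 = 3
  3^7 mod 11 = (3 * 3) mod 11 = 9
  3^8 mod 11 = (9 * 3) mod 11 = 5
Result: shared secret = 5.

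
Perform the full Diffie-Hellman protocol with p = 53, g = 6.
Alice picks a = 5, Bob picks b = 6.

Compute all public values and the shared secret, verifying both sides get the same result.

Step 1: A = g^a mod p = 6^5 mod 53 = 38.
Step 2: B = g^b mod p = 6^6 mod 53 = 16.
Step 3: Alice computes s = B^a mod p = 16^5 mod 53 = 24.
Step 4: Bob computes s = A^b mod p = 38^6 mod 53 = 24.
Both sides agree: shared secret = 24.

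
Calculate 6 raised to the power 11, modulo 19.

Step 1: Compute 6^11 mod 19 step by step, reducing modulo 19 at each step.
  6^1 mod 19 = 6
  6^2 mod 19 = (6 * 6) mod 19 = 17
  6^3 mod 19 = (17 * 6) mod 19 = 7
  6^4 mod 19 = (7 * 6) mod 19 = 4
  6^5 mod 19 = (4 * 6) mod 19 = 5
  6^6 mod 19 = (5 * 6) mod 19 = 11
  6^7 mod 19 = (11 * 6) mod 19 = 9
  6^8 mod 19 = (9 * 6) mod 19 = 16
  6^9 mod 19 = (16 * 6) mod 19 = 1
  6^10 mod 19 = (1 * 6) mod 19 = 6
  6^11 mod 19 = (6 * 6) mod 19 = 17
Step 2: Result = 17.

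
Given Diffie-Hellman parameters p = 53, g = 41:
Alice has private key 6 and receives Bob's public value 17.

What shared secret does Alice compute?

Step 1: s = B^a mod p = 17^6 mod 53.
  17^1 mod 53 = 17
  17^2 mod 53 = (17 * 17) mod 53 = 24
  17^3 mod 53 = (24 * 17) mod 53 = 37
  17^4 mod 53 = (37 * 17) mod 53 = 46
  17^5 mod 53 = (46 * 17) mod 53 = 40
  17^6 mod 53 = (40 * 17) mod 53 = 44
Result: shared secret = 44.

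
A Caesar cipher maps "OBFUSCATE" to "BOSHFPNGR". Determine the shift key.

Step 1: Compare first letters: O (position 14) -> B (position 1).
Step 2: Shift = (1 - 14) mod 26 = 13.
The shift value is 13.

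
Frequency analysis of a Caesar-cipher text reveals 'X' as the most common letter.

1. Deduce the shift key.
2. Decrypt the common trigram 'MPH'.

Step 1: In English, 'E' is the most frequent letter (12.7%).
Step 2: The most frequent ciphertext letter is 'X' (position 23).
Step 3: Shift = (23 - 4) mod 26 = 19.
Step 4: Decrypt 'MPH' by shifting back 19:
  M -> T
  P -> W
  H -> O
Step 5: 'MPH' decrypts to 'TWO'.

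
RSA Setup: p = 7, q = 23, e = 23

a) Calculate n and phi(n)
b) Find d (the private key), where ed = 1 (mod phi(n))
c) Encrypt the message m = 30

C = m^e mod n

Step 1: n = 7 * 23 = 161.
Step 2: phi(n) = (7-1)(23-1) = 6 * 22 = 132.
Step 3: Find d = 23^(-1) mod 132 = 23.
  Verify: 23 * 23 = 529 = 1 (mod 132).
Step 4: C = 30^23 mod 161 = 53.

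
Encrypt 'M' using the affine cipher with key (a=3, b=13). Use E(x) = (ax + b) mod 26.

Step 1: Convert 'M' to number: x = 12.
Step 2: E(12) = (3 * 12 + 13) mod 26 = 49 mod 26 = 23.
Step 3: Convert 23 back to letter: X.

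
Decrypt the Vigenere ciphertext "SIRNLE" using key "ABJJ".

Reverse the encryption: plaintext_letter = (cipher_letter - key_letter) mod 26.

Step 1: Extend key: ABJJAB
Step 2: Decrypt each letter (c - k) mod 26:
  S(18) - A(0) = (18-0) mod 26 = 18 = S
  I(8) - B(1) = (8-1) mod 26 = 7 = H
  R(17) - J(9) = (17-9) mod 26 = 8 = I
  N(13) - J(9) = (13-9) mod 26 = 4 = E
  L(11) - A(0) = (11-0) mod 26 = 11 = L
  E(4) - B(1) = (4-1) mod 26 = 3 = D
Plaintext: SHIELD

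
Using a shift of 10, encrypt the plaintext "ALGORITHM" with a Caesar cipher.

Step 1: For each letter, shift forward by 10 positions (mod 26).
  A (position 0) -> position (0+10) mod 26 = 10 -> K
  L (position 11) -> position (11+10) mod 26 = 21 -> V
  G (position 6) -> position (6+10) mod 26 = 16 -> Q
  O (position 14) -> position (14+10) mod 26 = 24 -> Y
  R (position 17) -> position (17+10) mod 26 = 1 -> B
  I (position 8) -> position (8+10) mod 26 = 18 -> S
  T (position 19) -> position (19+10) mod 26 = 3 -> D
  H (position 7) -> position (7+10) mod 26 = 17 -> R
  M (position 12) -> position (12+10) mod 26 = 22 -> W
Result: KVQYBSDRW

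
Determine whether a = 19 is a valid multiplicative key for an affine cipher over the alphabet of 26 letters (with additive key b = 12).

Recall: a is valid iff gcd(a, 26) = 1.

Step 1: Compute gcd(19, 26).
Step 2: gcd(19, 26) = 1.
Since gcd = 1, 19 is coprime with 26, so it is a valid key.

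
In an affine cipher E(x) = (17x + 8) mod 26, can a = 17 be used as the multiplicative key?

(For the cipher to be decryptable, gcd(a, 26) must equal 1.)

Step 1: Compute gcd(17, 26).
Step 2: gcd(17, 26) = 1.
Since gcd = 1, 17 is coprime with 26, so it is a valid key.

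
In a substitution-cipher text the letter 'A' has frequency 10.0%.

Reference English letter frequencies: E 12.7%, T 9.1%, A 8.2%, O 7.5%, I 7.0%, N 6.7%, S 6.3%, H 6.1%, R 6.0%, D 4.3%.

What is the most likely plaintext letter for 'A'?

Step 1: The observed frequency is 10.0%.
Step 2: Compare with English frequencies:
  E: 12.7% (difference: 2.7%)
  T: 9.1% (difference: 0.9%) <-- closest
  A: 8.2% (difference: 1.8%)
  O: 7.5% (difference: 2.5%)
  I: 7.0% (difference: 3.0%)
  N: 6.7% (difference: 3.3%)
  S: 6.3% (difference: 3.7%)
  H: 6.1% (difference: 3.9%)
  R: 6.0% (difference: 4.0%)
  D: 4.3% (difference: 5.7%)
Step 3: 'A' most likely represents 'T' (frequency 9.1%).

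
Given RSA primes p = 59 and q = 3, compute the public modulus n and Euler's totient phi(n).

Step 1: n = p * q = 59 * 3 = 177.
Step 2: phi(n) = (p-1)(q-1) = 58 * 2 = 116.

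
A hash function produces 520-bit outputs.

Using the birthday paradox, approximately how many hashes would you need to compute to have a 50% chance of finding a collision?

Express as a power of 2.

Step 1: The birthday paradox gives collision probability ~50% after sqrt(2^n) = 2^(n/2) hashes.
Step 2: For 520-bit output: 2^(520/2) = 2^260.
Step 3: Approximately 2^260 hash computations needed.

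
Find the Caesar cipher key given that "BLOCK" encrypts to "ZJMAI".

Step 1: Compare first letters: B (position 1) -> Z (position 25).
Step 2: Shift = (25 - 1) mod 26 = 24.
The shift value is 24.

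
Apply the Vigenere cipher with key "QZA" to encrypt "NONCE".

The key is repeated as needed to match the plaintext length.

Step 1: Repeat key to match plaintext length:
  Plaintext: NONCE
  Key:       QZAQZ
Step 2: Encrypt each letter:
  N(13) + Q(16) = (13+16) mod 26 = 3 = D
  O(14) + Z(25) = (14+25) mod 26 = 13 = N
  N(13) + A(0) = (13+0) mod 26 = 13 = N
  C(2) + Q(16) = (2+16) mod 26 = 18 = S
  E(4) + Z(25) = (4+25) mod 26 = 3 = D
Ciphertext: DNNSD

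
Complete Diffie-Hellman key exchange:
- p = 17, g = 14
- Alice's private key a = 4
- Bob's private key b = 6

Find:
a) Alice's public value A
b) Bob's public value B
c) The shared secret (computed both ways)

Step 1: A = g^a mod p = 14^4 mod 17 = 13.
Step 2: B = g^b mod p = 14^6 mod 17 = 15.
Step 3: Alice computes s = B^a mod p = 15^4 mod 17 = 16.
Step 4: Bob computes s = A^b mod p = 13^6 mod 17 = 16.
Both sides agree: shared secret = 16.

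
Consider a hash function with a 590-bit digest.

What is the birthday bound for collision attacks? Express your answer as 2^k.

Step 1: The birthday paradox gives collision probability ~50% after sqrt(2^n) = 2^(n/2) hashes.
Step 2: For 590-bit output: 2^(590/2) = 2^295.
Step 3: Approximately 2^295 hash computations needed.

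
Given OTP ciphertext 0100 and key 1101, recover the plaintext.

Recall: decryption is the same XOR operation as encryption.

Step 1: XOR ciphertext with key:
  Ciphertext: 0100
  Key:        1101
  XOR:        1001
Step 2: Plaintext = 1001 = 9 in decimal.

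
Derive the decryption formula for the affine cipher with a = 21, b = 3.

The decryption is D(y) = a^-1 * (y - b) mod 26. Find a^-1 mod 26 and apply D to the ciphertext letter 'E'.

Step 1: Find a^-1, the modular inverse of 21 mod 26.
Step 2: We need 21 * a^-1 = 1 (mod 26).
Step 3: 21 * 5 = 105 = 4 * 26 + 1, so a^-1 = 5.
Step 4: D(y) = 5(y - 3) mod 26.
Step 5: Apply to 'E' (y = 4): D(4) = 5 * (4 - 3) mod 26 = 5 * 1 mod 26 = 5 -> 'F'.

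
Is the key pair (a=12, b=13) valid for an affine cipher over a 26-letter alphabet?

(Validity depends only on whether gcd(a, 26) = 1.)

Step 1: Compute gcd(12, 26).
Step 2: gcd(12, 26) = 2.
Since gcd = 2 != 1, 12 shares a common factor with 26, so it cannot be used.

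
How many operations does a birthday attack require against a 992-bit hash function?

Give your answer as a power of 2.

Step 1: The birthday paradox gives collision probability ~50% after sqrt(2^n) = 2^(n/2) hashes.
Step 2: For 992-bit output: 2^(992/2) = 2^496.
Step 3: Approximately 2^496 hash computations needed.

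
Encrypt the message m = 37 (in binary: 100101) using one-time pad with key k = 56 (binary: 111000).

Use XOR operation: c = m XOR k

Step 1: Write out the XOR operation bit by bit:
  Message: 100101
  Key:     111000
  XOR:     011101
Step 2: Convert to decimal: 011101 = 29.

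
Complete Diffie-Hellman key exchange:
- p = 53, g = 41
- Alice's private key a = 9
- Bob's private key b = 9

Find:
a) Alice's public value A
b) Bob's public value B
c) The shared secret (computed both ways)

Step 1: A = g^a mod p = 41^9 mod 53 = 39.
Step 2: B = g^b mod p = 41^9 mod 53 = 39.
Step 3: Alice computes s = B^a mod p = 39^9 mod 53 = 32.
Step 4: Bob computes s = A^b mod p = 39^9 mod 53 = 32.
Both sides agree: shared secret = 32.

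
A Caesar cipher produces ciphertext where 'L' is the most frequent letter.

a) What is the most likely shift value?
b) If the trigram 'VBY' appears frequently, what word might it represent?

Step 1: In English, 'E' is the most frequent letter (12.7%).
Step 2: The most frequent ciphertext letter is 'L' (position 11).
Step 3: Shift = (11 - 4) mod 26 = 7.
Step 4: Decrypt 'VBY' by shifting back 7:
  V -> O
  B -> U
  Y -> R
Step 5: 'VBY' decrypts to 'OUR'.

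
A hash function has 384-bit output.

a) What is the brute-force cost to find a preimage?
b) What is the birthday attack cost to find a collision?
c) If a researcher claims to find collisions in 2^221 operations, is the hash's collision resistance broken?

Step 1: Preimage resistance requires brute-force of 2^384 operations.
Step 2: Collision resistance (birthday bound) = 2^(384/2) = 2^192.
Step 3: The claimed attack costs 2^221 operations.
Step 4: Since 2^221 >= 2^192, the claimed attack is no faster than the generic birthday attack, so this does not break collision resistance.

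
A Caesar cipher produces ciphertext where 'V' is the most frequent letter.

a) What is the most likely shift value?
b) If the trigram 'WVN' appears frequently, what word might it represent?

Step 1: In English, 'E' is the most frequent letter (12.7%).
Step 2: The most frequent ciphertext letter is 'V' (position 21).
Step 3: Shift = (21 - 4) mod 26 = 17.
Step 4: Decrypt 'WVN' by shifting back 17:
  W -> F
  V -> E
  N -> W
Step 5: 'WVN' decrypts to 'FEW'.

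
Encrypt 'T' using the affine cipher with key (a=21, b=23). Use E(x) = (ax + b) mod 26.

Step 1: Convert 'T' to number: x = 19.
Step 2: E(19) = (21 * 19 + 23) mod 26 = 422 mod 26 = 6.
Step 3: Convert 6 back to letter: G.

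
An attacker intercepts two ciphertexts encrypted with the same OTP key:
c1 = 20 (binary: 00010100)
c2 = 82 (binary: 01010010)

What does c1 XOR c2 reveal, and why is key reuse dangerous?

Step 1: c1 XOR c2 = (m1 XOR k) XOR (m2 XOR k).
Step 2: By XOR associativity/commutativity: = m1 XOR m2 XOR k XOR k = m1 XOR m2.
Step 3: 00010100 XOR 01010010 = 01000110 = 70.
Step 4: The key cancels out! An attacker learns m1 XOR m2 = 70, revealing the relationship between plaintexts.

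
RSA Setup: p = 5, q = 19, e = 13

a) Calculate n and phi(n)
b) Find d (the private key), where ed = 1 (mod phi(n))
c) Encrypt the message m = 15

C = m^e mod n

Step 1: n = 5 * 19 = 95.
Step 2: phi(n) = (5-1)(19-1) = 4 * 18 = 72.
Step 3: Find d = 13^(-1) mod 72 = 61.
  Verify: 13 * 61 = 793 = 1 (mod 72).
Step 4: C = 15^13 mod 95 = 10.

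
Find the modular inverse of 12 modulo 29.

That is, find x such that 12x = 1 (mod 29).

Step 1: We need x such that 12 * x = 1 (mod 29).
Step 2: Using the extended Euclidean algorithm or trial:
  12 * 17 = 204 = 7 * 29 + 1.
Step 3: Since 204 mod 29 = 1, the inverse is x = 17.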